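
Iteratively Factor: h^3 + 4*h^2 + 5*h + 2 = (h + 1)*(h^2 + 3*h + 2) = (h + 1)*(h + 2)*(h + 1)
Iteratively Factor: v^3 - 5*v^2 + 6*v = (v)*(v^2 - 5*v + 6) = v*(v - 2)*(v - 3)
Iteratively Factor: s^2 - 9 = (s - 3)*(s + 3)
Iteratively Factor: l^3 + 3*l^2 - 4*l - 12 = (l - 2)*(l^2 + 5*l + 6) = (l - 2)*(l + 3)*(l + 2)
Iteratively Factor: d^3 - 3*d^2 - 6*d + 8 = (d - 4)*(d^2 + d - 2) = (d - 4)*(d + 2)*(d - 1)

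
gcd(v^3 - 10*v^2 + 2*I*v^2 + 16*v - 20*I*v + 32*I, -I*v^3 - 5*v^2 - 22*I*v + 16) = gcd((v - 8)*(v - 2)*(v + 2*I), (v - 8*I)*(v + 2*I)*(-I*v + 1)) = v + 2*I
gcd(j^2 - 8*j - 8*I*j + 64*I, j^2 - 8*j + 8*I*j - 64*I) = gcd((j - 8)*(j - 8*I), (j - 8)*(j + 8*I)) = j - 8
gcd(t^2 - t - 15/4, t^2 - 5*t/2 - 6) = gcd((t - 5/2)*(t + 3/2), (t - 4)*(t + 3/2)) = t + 3/2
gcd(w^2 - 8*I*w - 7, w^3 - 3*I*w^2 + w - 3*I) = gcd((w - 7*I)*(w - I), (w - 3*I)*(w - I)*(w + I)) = w - I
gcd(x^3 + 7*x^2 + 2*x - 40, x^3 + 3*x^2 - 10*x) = x^2 + 3*x - 10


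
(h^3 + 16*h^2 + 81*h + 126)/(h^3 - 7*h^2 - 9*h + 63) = (h^2 + 13*h + 42)/(h^2 - 10*h + 21)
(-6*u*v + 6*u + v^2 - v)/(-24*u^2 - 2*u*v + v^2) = (v - 1)/(4*u + v)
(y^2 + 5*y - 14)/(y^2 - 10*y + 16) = (y + 7)/(y - 8)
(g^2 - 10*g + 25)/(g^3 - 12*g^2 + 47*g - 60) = (g - 5)/(g^2 - 7*g + 12)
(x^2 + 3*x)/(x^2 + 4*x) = (x + 3)/(x + 4)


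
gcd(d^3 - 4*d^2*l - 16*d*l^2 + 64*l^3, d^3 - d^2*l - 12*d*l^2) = d - 4*l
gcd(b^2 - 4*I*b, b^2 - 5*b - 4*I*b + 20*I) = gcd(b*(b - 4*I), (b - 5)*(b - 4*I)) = b - 4*I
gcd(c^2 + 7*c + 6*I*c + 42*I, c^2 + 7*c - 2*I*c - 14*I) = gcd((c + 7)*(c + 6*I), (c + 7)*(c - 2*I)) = c + 7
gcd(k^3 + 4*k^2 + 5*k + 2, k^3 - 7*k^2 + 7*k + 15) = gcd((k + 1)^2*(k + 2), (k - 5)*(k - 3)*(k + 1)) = k + 1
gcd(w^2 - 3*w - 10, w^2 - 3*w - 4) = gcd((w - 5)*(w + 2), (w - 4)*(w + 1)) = 1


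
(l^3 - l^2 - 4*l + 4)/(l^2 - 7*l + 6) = (l^2 - 4)/(l - 6)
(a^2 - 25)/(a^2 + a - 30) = (a + 5)/(a + 6)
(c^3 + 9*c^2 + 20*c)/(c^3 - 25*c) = (c + 4)/(c - 5)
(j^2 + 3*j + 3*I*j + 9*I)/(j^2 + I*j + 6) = (j + 3)/(j - 2*I)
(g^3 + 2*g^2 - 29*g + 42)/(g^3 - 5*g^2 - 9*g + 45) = (g^2 + 5*g - 14)/(g^2 - 2*g - 15)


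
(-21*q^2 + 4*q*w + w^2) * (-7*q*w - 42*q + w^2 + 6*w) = 147*q^3*w + 882*q^3 - 49*q^2*w^2 - 294*q^2*w - 3*q*w^3 - 18*q*w^2 + w^4 + 6*w^3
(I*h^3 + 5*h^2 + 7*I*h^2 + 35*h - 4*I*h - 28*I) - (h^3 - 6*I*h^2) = -h^3 + I*h^3 + 5*h^2 + 13*I*h^2 + 35*h - 4*I*h - 28*I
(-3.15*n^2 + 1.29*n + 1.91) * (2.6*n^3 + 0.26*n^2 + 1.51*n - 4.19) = -8.19*n^5 + 2.535*n^4 + 0.5449*n^3 + 15.643*n^2 - 2.521*n - 8.0029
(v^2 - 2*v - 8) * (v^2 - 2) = v^4 - 2*v^3 - 10*v^2 + 4*v + 16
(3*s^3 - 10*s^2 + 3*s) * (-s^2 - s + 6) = -3*s^5 + 7*s^4 + 25*s^3 - 63*s^2 + 18*s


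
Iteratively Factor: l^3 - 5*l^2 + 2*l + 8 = (l + 1)*(l^2 - 6*l + 8) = (l - 4)*(l + 1)*(l - 2)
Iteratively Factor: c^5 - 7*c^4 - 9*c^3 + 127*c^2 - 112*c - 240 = (c - 3)*(c^4 - 4*c^3 - 21*c^2 + 64*c + 80) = (c - 5)*(c - 3)*(c^3 + c^2 - 16*c - 16) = (c - 5)*(c - 4)*(c - 3)*(c^2 + 5*c + 4) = (c - 5)*(c - 4)*(c - 3)*(c + 1)*(c + 4)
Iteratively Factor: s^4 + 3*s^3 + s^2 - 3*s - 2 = (s + 1)*(s^3 + 2*s^2 - s - 2) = (s + 1)^2*(s^2 + s - 2) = (s - 1)*(s + 1)^2*(s + 2)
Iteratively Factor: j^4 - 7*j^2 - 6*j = (j - 3)*(j^3 + 3*j^2 + 2*j) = (j - 3)*(j + 2)*(j^2 + j) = (j - 3)*(j + 1)*(j + 2)*(j)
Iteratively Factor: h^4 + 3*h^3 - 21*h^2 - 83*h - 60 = (h + 1)*(h^3 + 2*h^2 - 23*h - 60) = (h + 1)*(h + 3)*(h^2 - h - 20) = (h + 1)*(h + 3)*(h + 4)*(h - 5)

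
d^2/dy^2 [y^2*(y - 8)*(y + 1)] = 12*y^2 - 42*y - 16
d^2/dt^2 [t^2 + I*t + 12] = 2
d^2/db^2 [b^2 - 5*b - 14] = 2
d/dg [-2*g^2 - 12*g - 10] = -4*g - 12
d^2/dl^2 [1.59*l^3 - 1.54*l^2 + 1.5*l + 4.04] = 9.54*l - 3.08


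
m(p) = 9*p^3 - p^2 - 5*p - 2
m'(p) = 27*p^2 - 2*p - 5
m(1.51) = 19.16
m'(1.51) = 53.54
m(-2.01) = -69.08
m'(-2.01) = 108.10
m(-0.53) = -0.97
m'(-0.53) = 3.64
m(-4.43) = -781.92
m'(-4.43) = 533.73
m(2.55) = 127.98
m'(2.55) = 165.47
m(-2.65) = -163.26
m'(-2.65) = 189.91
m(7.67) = 3961.78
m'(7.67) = 1568.04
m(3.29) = 291.23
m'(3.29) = 280.67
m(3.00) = 217.00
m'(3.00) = 232.00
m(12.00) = 15346.00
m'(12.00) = 3859.00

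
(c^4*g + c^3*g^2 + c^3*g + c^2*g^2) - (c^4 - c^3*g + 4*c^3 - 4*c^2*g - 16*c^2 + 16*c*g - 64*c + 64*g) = c^4*g - c^4 + c^3*g^2 + 2*c^3*g - 4*c^3 + c^2*g^2 + 4*c^2*g + 16*c^2 - 16*c*g + 64*c - 64*g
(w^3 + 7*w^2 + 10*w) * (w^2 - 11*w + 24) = w^5 - 4*w^4 - 43*w^3 + 58*w^2 + 240*w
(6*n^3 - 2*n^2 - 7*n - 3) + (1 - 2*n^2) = 6*n^3 - 4*n^2 - 7*n - 2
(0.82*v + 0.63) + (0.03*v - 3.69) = 0.85*v - 3.06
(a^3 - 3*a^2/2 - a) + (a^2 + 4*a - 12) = a^3 - a^2/2 + 3*a - 12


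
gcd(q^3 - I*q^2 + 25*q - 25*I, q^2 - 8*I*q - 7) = q - I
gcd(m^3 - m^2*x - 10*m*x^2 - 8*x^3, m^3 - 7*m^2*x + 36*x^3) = m + 2*x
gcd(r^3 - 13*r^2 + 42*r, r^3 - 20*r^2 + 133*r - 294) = r^2 - 13*r + 42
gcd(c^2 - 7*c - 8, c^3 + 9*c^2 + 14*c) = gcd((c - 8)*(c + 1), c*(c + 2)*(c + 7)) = 1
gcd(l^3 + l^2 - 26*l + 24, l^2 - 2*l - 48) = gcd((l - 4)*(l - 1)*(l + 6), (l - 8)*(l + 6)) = l + 6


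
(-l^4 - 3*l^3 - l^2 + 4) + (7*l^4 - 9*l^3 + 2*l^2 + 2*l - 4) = 6*l^4 - 12*l^3 + l^2 + 2*l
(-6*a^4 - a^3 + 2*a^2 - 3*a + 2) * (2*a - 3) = -12*a^5 + 16*a^4 + 7*a^3 - 12*a^2 + 13*a - 6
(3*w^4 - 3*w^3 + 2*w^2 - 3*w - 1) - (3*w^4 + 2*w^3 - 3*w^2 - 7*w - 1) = -5*w^3 + 5*w^2 + 4*w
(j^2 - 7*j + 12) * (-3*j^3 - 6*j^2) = -3*j^5 + 15*j^4 + 6*j^3 - 72*j^2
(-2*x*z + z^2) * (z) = -2*x*z^2 + z^3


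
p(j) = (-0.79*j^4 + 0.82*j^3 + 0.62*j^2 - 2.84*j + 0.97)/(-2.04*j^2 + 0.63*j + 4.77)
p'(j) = (4.08*j - 0.63)*(-0.79*j^4 + 0.82*j^3 + 0.62*j^2 - 2.84*j + 0.97)/(-2.04*j^2 + 0.63*j + 4.77)^2 + (-3.16*j^3 + 2.46*j^2 + 1.24*j - 2.84)/(-2.04*j^2 + 0.63*j + 4.77) = (3.2232*j^5 - 3.1659*j^4 - 14.04*j^3 + 6.3312*j^2 + 9.8724*j - 14.1579)/(4.1616*j^4 - 2.5704*j^3 - 19.0647*j^2 + 6.0102*j + 22.7529)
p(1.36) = -1.29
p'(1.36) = -5.87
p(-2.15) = 2.51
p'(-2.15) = -2.28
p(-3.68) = 6.59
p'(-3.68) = -3.19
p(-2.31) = 2.87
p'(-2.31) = -2.31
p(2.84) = 3.51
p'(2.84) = 1.36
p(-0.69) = 0.83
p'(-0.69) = -1.29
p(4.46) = 7.25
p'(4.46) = 3.07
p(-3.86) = 7.18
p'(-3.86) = -3.32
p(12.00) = 52.97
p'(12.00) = 9.00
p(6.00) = 12.95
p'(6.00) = 4.32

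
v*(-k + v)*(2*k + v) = -2*k^2*v + k*v^2 + v^3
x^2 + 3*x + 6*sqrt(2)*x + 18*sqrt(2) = (x + 3)*(x + 6*sqrt(2))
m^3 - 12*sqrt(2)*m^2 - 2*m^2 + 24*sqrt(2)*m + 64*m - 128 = (m - 2)*(m - 8*sqrt(2))*(m - 4*sqrt(2))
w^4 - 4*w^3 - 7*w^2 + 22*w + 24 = (w - 4)*(w - 3)*(w + 1)*(w + 2)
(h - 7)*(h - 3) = h^2 - 10*h + 21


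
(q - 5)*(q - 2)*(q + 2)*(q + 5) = q^4 - 29*q^2 + 100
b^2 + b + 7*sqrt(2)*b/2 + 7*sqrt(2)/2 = (b + 1)*(b + 7*sqrt(2)/2)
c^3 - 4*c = c*(c - 2)*(c + 2)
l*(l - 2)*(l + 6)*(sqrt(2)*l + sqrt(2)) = sqrt(2)*l^4 + 5*sqrt(2)*l^3 - 8*sqrt(2)*l^2 - 12*sqrt(2)*l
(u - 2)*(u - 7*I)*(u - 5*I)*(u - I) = u^4 - 2*u^3 - 13*I*u^3 - 47*u^2 + 26*I*u^2 + 94*u + 35*I*u - 70*I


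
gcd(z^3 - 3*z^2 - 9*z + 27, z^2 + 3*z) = z + 3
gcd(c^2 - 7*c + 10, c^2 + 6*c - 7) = 1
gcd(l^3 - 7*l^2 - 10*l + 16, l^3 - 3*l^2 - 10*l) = l + 2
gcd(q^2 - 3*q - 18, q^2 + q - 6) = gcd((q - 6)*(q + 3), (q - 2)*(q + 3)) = q + 3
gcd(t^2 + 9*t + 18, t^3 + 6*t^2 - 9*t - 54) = t^2 + 9*t + 18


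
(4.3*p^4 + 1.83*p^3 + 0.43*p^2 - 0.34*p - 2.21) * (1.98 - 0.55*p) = -2.365*p^5 + 7.5075*p^4 + 3.3869*p^3 + 1.0384*p^2 + 0.5423*p - 4.3758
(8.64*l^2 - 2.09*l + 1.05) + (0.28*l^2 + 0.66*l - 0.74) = 8.92*l^2 - 1.43*l + 0.31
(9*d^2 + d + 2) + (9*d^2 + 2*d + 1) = 18*d^2 + 3*d + 3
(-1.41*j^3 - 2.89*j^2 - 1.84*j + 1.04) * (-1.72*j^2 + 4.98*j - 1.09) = 2.4252*j^5 - 2.051*j^4 - 9.6905*j^3 - 7.8019*j^2 + 7.1848*j - 1.1336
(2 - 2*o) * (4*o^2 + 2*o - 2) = -8*o^3 + 4*o^2 + 8*o - 4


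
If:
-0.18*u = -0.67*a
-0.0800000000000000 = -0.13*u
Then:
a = 0.17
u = 0.62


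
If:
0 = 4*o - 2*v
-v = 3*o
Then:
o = 0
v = 0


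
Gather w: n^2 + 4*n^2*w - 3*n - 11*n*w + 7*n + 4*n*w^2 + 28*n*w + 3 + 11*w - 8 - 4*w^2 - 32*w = n^2 + 4*n + w^2*(4*n - 4) + w*(4*n^2 + 17*n - 21) - 5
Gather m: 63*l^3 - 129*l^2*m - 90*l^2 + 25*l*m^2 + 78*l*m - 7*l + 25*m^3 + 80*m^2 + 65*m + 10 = 63*l^3 - 90*l^2 - 7*l + 25*m^3 + m^2*(25*l + 80) + m*(-129*l^2 + 78*l + 65) + 10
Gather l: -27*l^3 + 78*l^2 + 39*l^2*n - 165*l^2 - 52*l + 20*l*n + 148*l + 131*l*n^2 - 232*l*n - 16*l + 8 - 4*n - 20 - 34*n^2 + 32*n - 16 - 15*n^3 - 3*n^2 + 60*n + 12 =-27*l^3 + l^2*(39*n - 87) + l*(131*n^2 - 212*n + 80) - 15*n^3 - 37*n^2 + 88*n - 16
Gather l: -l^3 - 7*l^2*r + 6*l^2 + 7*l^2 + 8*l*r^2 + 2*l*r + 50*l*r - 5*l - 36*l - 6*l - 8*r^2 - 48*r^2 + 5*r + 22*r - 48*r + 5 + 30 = -l^3 + l^2*(13 - 7*r) + l*(8*r^2 + 52*r - 47) - 56*r^2 - 21*r + 35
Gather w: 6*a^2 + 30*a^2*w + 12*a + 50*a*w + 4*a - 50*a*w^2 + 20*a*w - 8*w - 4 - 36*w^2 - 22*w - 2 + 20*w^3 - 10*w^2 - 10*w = 6*a^2 + 16*a + 20*w^3 + w^2*(-50*a - 46) + w*(30*a^2 + 70*a - 40) - 6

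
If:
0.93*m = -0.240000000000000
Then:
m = -0.26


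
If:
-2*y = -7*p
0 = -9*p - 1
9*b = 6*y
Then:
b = -7/27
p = -1/9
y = -7/18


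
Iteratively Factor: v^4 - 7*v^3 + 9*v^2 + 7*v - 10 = (v + 1)*(v^3 - 8*v^2 + 17*v - 10) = (v - 1)*(v + 1)*(v^2 - 7*v + 10) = (v - 5)*(v - 1)*(v + 1)*(v - 2)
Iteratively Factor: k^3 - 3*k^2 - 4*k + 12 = (k - 3)*(k^2 - 4) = (k - 3)*(k - 2)*(k + 2)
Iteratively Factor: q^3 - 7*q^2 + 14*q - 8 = (q - 4)*(q^2 - 3*q + 2) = (q - 4)*(q - 2)*(q - 1)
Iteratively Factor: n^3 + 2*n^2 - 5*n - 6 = (n + 1)*(n^2 + n - 6) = (n - 2)*(n + 1)*(n + 3)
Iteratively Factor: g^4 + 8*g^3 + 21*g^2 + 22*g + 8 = (g + 4)*(g^3 + 4*g^2 + 5*g + 2) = (g + 1)*(g + 4)*(g^2 + 3*g + 2) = (g + 1)^2*(g + 4)*(g + 2)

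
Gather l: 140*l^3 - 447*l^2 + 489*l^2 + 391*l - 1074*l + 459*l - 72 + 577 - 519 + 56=140*l^3 + 42*l^2 - 224*l + 42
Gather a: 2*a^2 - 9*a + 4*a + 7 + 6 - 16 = 2*a^2 - 5*a - 3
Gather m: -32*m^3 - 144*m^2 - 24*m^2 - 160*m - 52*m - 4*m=-32*m^3 - 168*m^2 - 216*m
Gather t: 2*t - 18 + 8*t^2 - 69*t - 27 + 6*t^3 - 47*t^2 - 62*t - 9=6*t^3 - 39*t^2 - 129*t - 54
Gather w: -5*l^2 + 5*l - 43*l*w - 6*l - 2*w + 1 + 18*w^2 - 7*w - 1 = -5*l^2 - l + 18*w^2 + w*(-43*l - 9)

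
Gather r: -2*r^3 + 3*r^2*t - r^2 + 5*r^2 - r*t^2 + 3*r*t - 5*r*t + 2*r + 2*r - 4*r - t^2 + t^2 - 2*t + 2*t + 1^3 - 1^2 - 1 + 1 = -2*r^3 + r^2*(3*t + 4) + r*(-t^2 - 2*t)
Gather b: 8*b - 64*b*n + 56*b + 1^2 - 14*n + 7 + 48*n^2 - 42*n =b*(64 - 64*n) + 48*n^2 - 56*n + 8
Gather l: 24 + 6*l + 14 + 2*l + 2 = 8*l + 40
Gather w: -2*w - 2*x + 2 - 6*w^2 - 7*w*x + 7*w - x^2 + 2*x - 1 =-6*w^2 + w*(5 - 7*x) - x^2 + 1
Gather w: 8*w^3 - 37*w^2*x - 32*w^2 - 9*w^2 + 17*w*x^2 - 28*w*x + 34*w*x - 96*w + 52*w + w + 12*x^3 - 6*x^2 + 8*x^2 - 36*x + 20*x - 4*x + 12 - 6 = 8*w^3 + w^2*(-37*x - 41) + w*(17*x^2 + 6*x - 43) + 12*x^3 + 2*x^2 - 20*x + 6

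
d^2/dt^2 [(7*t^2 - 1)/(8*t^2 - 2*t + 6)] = 2*(14*t^3 - 150*t^2 + 6*t + 37)/(64*t^6 - 48*t^5 + 156*t^4 - 73*t^3 + 117*t^2 - 27*t + 27)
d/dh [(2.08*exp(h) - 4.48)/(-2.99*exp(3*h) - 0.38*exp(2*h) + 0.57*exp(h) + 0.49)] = (12.4384*exp(3*h) - 39.3952*exp(2*h) - 3.4048*exp(h) + 3.5728)*exp(h)/(8.9401*exp(6*h) + 2.2724*exp(5*h) - 3.2642*exp(4*h) - 3.3634*exp(3*h) - 0.0475000000000001*exp(2*h) + 0.5586*exp(h) + 0.2401)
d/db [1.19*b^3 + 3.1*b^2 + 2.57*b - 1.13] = 3.57*b^2 + 6.2*b + 2.57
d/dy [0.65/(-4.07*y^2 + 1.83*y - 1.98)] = (5.291*y - 1.1895)/(4.07*y^2 - 1.83*y + 1.98)^2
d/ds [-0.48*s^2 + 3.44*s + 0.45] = 3.44 - 0.96*s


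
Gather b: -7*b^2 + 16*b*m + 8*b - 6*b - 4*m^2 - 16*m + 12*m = -7*b^2 + b*(16*m + 2) - 4*m^2 - 4*m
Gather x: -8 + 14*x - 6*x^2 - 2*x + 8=-6*x^2 + 12*x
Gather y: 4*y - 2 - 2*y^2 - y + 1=-2*y^2 + 3*y - 1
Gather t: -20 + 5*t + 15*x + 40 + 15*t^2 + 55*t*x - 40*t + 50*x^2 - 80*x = 15*t^2 + t*(55*x - 35) + 50*x^2 - 65*x + 20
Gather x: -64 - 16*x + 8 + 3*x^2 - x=3*x^2 - 17*x - 56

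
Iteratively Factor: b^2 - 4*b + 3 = (b - 1)*(b - 3)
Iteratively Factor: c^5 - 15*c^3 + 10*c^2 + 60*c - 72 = (c - 2)*(c^4 + 2*c^3 - 11*c^2 - 12*c + 36) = (c - 2)*(c + 3)*(c^3 - c^2 - 8*c + 12) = (c - 2)^2*(c + 3)*(c^2 + c - 6) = (c - 2)^3*(c + 3)*(c + 3)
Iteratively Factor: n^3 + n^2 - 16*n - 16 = (n + 1)*(n^2 - 16) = (n + 1)*(n + 4)*(n - 4)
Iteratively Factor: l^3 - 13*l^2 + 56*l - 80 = (l - 5)*(l^2 - 8*l + 16) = (l - 5)*(l - 4)*(l - 4)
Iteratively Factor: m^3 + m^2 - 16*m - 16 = (m + 1)*(m^2 - 16) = (m - 4)*(m + 1)*(m + 4)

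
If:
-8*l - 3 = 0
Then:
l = -3/8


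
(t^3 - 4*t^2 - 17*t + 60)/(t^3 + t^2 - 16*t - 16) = (t^2 - 8*t + 15)/(t^2 - 3*t - 4)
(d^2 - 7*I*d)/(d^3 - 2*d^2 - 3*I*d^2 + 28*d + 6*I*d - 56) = d/(d^2 + d*(-2 + 4*I) - 8*I)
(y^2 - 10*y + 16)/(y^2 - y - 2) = (y - 8)/(y + 1)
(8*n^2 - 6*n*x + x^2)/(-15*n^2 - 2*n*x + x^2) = (-8*n^2 + 6*n*x - x^2)/(15*n^2 + 2*n*x - x^2)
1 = 1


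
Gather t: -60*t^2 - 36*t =-60*t^2 - 36*t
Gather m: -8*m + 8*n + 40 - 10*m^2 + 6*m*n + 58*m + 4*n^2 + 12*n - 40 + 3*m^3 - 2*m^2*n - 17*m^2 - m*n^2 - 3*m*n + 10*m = 3*m^3 + m^2*(-2*n - 27) + m*(-n^2 + 3*n + 60) + 4*n^2 + 20*n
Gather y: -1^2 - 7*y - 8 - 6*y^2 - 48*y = -6*y^2 - 55*y - 9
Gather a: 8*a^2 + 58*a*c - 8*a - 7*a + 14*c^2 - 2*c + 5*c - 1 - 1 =8*a^2 + a*(58*c - 15) + 14*c^2 + 3*c - 2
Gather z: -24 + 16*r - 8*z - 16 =16*r - 8*z - 40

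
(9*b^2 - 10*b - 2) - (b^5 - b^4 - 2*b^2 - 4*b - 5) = -b^5 + b^4 + 11*b^2 - 6*b + 3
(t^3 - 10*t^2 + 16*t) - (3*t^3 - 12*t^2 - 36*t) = -2*t^3 + 2*t^2 + 52*t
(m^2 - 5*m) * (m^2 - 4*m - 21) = m^4 - 9*m^3 - m^2 + 105*m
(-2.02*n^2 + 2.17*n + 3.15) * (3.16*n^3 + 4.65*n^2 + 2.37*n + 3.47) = -6.3832*n^5 - 2.5358*n^4 + 15.2571*n^3 + 12.781*n^2 + 14.9954*n + 10.9305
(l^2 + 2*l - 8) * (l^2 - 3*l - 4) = l^4 - l^3 - 18*l^2 + 16*l + 32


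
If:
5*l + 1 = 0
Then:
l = -1/5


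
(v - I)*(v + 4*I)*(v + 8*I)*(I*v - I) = I*v^4 - 11*v^3 - I*v^3 + 11*v^2 - 20*I*v^2 - 32*v + 20*I*v + 32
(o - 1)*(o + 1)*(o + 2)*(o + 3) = o^4 + 5*o^3 + 5*o^2 - 5*o - 6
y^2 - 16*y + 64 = (y - 8)^2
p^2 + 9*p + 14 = (p + 2)*(p + 7)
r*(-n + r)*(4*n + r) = -4*n^2*r + 3*n*r^2 + r^3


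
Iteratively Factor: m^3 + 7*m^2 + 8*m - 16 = (m + 4)*(m^2 + 3*m - 4) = (m - 1)*(m + 4)*(m + 4)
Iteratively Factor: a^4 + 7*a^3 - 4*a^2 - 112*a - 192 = (a - 4)*(a^3 + 11*a^2 + 40*a + 48) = (a - 4)*(a + 4)*(a^2 + 7*a + 12) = (a - 4)*(a + 4)^2*(a + 3)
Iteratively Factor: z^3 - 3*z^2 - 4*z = (z)*(z^2 - 3*z - 4) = z*(z + 1)*(z - 4)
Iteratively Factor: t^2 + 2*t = (t)*(t + 2)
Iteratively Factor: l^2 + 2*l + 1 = (l + 1)*(l + 1)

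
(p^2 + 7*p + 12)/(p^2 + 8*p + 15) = (p + 4)/(p + 5)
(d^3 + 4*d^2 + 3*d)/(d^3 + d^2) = (d + 3)/d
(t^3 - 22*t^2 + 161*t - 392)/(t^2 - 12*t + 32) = (t^2 - 14*t + 49)/(t - 4)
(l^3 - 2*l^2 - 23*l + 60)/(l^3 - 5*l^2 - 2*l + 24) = (l + 5)/(l + 2)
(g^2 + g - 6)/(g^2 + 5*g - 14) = (g + 3)/(g + 7)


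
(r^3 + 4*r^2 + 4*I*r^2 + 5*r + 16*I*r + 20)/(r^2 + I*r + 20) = (r^2 + r*(4 - I) - 4*I)/(r - 4*I)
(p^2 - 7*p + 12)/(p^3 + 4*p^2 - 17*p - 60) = (p - 3)/(p^2 + 8*p + 15)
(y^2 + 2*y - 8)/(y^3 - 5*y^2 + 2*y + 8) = (y + 4)/(y^2 - 3*y - 4)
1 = 1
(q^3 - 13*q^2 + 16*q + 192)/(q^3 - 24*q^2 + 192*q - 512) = (q + 3)/(q - 8)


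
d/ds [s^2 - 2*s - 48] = 2*s - 2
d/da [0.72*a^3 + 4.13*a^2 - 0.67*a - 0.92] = 2.16*a^2 + 8.26*a - 0.67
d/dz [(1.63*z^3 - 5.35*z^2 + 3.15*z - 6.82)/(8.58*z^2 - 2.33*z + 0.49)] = (13.9854*z^4 - 7.5958*z^3 - 12.1654*z^2 + 111.7882*z - 14.3471)/(73.6164*z^4 - 39.9828*z^3 + 13.8373*z^2 - 2.2834*z + 0.2401)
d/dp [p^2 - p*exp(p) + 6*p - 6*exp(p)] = -p*exp(p) + 2*p - 7*exp(p) + 6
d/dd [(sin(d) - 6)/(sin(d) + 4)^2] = (16 - sin(d))*cos(d)/(sin(d) + 4)^3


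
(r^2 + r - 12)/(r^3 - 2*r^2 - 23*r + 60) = (r + 4)/(r^2 + r - 20)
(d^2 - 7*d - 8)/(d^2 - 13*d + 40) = (d + 1)/(d - 5)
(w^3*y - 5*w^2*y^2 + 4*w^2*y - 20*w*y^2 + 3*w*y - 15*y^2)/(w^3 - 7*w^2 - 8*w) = y*(w^2 - 5*w*y + 3*w - 15*y)/(w*(w - 8))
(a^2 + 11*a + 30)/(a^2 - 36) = (a + 5)/(a - 6)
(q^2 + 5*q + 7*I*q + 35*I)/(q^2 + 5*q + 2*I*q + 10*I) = (q + 7*I)/(q + 2*I)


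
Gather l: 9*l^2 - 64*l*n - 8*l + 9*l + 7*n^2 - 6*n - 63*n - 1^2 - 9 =9*l^2 + l*(1 - 64*n) + 7*n^2 - 69*n - 10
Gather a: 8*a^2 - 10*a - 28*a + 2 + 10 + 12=8*a^2 - 38*a + 24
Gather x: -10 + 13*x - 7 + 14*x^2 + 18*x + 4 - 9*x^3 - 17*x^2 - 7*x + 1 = -9*x^3 - 3*x^2 + 24*x - 12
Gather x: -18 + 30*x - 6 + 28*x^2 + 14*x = 28*x^2 + 44*x - 24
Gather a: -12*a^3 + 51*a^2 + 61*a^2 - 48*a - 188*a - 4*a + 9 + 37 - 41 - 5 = -12*a^3 + 112*a^2 - 240*a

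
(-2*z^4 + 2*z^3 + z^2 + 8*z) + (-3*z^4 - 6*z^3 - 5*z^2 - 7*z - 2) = -5*z^4 - 4*z^3 - 4*z^2 + z - 2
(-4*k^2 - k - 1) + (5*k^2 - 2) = k^2 - k - 3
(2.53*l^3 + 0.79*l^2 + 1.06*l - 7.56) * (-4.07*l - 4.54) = -10.2971*l^4 - 14.7015*l^3 - 7.9008*l^2 + 25.9568*l + 34.3224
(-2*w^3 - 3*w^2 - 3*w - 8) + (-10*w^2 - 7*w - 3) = -2*w^3 - 13*w^2 - 10*w - 11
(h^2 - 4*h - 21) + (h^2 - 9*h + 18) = 2*h^2 - 13*h - 3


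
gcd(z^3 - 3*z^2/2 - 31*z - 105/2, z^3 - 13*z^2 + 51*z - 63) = z - 7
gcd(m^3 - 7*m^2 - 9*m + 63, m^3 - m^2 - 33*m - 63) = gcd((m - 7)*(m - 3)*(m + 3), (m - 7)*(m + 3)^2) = m^2 - 4*m - 21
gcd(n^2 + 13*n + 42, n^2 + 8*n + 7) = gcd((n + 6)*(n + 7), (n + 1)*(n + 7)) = n + 7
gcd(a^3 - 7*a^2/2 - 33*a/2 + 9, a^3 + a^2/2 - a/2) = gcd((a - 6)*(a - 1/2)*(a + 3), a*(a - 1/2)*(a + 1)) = a - 1/2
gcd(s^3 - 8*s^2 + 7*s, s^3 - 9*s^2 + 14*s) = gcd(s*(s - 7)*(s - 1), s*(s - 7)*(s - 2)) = s^2 - 7*s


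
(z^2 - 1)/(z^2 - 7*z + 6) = (z + 1)/(z - 6)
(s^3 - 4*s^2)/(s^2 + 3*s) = s*(s - 4)/(s + 3)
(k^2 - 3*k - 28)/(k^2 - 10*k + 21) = (k + 4)/(k - 3)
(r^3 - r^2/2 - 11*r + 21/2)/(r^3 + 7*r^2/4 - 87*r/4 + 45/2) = 2*(2*r^2 + 5*r - 7)/(4*r^2 + 19*r - 30)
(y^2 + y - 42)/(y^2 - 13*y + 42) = (y + 7)/(y - 7)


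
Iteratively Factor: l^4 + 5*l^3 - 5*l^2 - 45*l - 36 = (l - 3)*(l^3 + 8*l^2 + 19*l + 12) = (l - 3)*(l + 3)*(l^2 + 5*l + 4) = (l - 3)*(l + 3)*(l + 4)*(l + 1)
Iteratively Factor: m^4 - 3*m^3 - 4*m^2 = (m - 4)*(m^3 + m^2) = (m - 4)*(m + 1)*(m^2) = m*(m - 4)*(m + 1)*(m)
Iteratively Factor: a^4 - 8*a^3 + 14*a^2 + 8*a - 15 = (a - 1)*(a^3 - 7*a^2 + 7*a + 15) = (a - 5)*(a - 1)*(a^2 - 2*a - 3) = (a - 5)*(a - 1)*(a + 1)*(a - 3)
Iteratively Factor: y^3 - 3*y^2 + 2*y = (y)*(y^2 - 3*y + 2) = y*(y - 1)*(y - 2)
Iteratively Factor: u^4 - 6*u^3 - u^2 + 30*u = (u + 2)*(u^3 - 8*u^2 + 15*u) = (u - 5)*(u + 2)*(u^2 - 3*u) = (u - 5)*(u - 3)*(u + 2)*(u)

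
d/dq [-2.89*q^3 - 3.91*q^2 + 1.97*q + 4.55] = -8.67*q^2 - 7.82*q + 1.97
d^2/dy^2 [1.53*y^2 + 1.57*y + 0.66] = 3.06000000000000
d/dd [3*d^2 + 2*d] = 6*d + 2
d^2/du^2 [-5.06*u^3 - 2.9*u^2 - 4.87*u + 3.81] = -30.36*u - 5.8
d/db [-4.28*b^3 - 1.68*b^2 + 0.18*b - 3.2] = -12.84*b^2 - 3.36*b + 0.18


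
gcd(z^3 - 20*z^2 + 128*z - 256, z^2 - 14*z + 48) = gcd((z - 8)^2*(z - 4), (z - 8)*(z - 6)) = z - 8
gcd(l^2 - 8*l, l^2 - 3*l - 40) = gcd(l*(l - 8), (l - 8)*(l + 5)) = l - 8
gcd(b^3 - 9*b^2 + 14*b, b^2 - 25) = 1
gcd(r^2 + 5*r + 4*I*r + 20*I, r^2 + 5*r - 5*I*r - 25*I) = r + 5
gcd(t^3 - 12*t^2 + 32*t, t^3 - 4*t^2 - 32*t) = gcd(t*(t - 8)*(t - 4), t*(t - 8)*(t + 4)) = t^2 - 8*t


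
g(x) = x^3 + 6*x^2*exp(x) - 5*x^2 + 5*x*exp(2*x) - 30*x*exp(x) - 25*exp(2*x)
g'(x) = 6*x^2*exp(x) + 3*x^2 + 10*x*exp(2*x) - 18*x*exp(x) - 10*x - 45*exp(2*x) - 30*exp(x)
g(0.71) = -128.08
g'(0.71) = -243.25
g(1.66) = -646.09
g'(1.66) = -1021.86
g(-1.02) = 3.11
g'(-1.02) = 4.20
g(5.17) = 27236.34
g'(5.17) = 213930.87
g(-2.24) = -26.38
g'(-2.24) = 40.99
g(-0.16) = -14.65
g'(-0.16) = -55.14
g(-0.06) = -20.74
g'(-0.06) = -67.05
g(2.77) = -3448.24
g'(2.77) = -4950.37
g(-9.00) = -1133.91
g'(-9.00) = 333.08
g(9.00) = 1314949972.87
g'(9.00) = 2957081070.85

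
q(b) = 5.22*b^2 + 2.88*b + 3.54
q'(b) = 10.44*b + 2.88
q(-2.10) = 20.51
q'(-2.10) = -19.04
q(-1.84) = 15.91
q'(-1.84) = -16.33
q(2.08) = 32.11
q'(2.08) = 24.60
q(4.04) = 100.37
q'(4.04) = 45.06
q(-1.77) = 14.80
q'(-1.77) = -15.60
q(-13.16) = 869.67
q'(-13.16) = -134.51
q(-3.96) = 73.99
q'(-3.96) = -38.46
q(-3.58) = 60.13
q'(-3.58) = -34.50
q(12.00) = 789.78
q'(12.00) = 128.16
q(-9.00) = 400.44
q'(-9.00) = -91.08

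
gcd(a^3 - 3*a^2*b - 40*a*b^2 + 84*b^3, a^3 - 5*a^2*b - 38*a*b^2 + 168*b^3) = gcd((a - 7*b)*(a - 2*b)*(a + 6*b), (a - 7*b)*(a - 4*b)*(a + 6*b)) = a^2 - a*b - 42*b^2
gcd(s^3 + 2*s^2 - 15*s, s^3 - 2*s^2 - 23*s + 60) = s^2 + 2*s - 15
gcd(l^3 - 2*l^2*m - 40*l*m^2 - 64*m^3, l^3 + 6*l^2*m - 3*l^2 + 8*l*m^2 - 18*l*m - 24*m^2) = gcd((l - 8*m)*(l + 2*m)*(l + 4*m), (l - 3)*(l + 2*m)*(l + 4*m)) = l^2 + 6*l*m + 8*m^2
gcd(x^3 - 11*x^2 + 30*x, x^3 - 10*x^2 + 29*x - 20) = x - 5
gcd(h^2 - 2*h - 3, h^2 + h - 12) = h - 3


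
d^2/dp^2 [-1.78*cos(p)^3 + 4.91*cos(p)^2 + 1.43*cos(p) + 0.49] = -0.0949999999999998*cos(p) - 9.82*cos(2*p) + 4.005*cos(3*p)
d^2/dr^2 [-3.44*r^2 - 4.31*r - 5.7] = -6.88000000000000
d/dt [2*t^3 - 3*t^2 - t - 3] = 6*t^2 - 6*t - 1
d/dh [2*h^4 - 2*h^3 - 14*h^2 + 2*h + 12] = 8*h^3 - 6*h^2 - 28*h + 2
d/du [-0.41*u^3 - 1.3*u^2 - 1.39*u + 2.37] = -1.23*u^2 - 2.6*u - 1.39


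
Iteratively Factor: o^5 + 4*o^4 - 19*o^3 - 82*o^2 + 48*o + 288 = (o + 3)*(o^4 + o^3 - 22*o^2 - 16*o + 96) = (o + 3)*(o + 4)*(o^3 - 3*o^2 - 10*o + 24) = (o - 4)*(o + 3)*(o + 4)*(o^2 + o - 6) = (o - 4)*(o + 3)^2*(o + 4)*(o - 2)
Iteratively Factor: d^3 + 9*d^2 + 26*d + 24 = (d + 4)*(d^2 + 5*d + 6) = (d + 2)*(d + 4)*(d + 3)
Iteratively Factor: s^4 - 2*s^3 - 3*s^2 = (s)*(s^3 - 2*s^2 - 3*s) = s*(s - 3)*(s^2 + s) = s*(s - 3)*(s + 1)*(s)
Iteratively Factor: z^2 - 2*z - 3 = (z + 1)*(z - 3)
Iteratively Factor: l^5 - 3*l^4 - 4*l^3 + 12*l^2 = (l - 3)*(l^4 - 4*l^2) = l*(l - 3)*(l^3 - 4*l) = l*(l - 3)*(l + 2)*(l^2 - 2*l) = l*(l - 3)*(l - 2)*(l + 2)*(l)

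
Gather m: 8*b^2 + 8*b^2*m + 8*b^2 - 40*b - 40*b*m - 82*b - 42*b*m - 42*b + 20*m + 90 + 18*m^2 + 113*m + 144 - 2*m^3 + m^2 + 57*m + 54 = 16*b^2 - 164*b - 2*m^3 + 19*m^2 + m*(8*b^2 - 82*b + 190) + 288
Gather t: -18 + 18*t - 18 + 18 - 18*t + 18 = 0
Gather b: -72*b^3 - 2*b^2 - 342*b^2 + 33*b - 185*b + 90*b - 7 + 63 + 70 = -72*b^3 - 344*b^2 - 62*b + 126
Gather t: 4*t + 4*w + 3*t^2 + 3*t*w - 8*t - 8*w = 3*t^2 + t*(3*w - 4) - 4*w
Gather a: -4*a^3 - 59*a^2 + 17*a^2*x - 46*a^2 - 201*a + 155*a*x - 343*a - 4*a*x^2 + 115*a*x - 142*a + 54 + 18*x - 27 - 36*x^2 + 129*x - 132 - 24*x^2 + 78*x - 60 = -4*a^3 + a^2*(17*x - 105) + a*(-4*x^2 + 270*x - 686) - 60*x^2 + 225*x - 165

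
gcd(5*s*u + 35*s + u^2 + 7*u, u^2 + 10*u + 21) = u + 7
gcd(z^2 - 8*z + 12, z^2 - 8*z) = 1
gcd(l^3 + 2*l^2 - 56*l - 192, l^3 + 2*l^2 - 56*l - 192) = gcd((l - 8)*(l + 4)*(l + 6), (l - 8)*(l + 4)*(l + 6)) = l^3 + 2*l^2 - 56*l - 192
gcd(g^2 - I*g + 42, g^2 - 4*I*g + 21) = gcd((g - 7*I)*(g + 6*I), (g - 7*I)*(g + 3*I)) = g - 7*I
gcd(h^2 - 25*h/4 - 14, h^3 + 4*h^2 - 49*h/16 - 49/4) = h + 7/4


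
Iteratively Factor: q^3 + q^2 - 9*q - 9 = (q + 1)*(q^2 - 9) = (q + 1)*(q + 3)*(q - 3)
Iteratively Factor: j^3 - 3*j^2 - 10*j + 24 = (j - 4)*(j^2 + j - 6) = (j - 4)*(j - 2)*(j + 3)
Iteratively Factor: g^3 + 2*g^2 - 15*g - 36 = (g + 3)*(g^2 - g - 12) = (g - 4)*(g + 3)*(g + 3)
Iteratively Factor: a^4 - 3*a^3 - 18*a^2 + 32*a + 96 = (a - 4)*(a^3 + a^2 - 14*a - 24) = (a - 4)*(a + 3)*(a^2 - 2*a - 8) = (a - 4)^2*(a + 3)*(a + 2)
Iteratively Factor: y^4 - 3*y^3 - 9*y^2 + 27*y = (y + 3)*(y^3 - 6*y^2 + 9*y) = (y - 3)*(y + 3)*(y^2 - 3*y) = (y - 3)^2*(y + 3)*(y)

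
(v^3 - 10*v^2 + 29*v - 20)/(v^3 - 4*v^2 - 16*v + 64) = (v^2 - 6*v + 5)/(v^2 - 16)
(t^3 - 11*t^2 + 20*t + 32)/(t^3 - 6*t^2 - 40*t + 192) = (t + 1)/(t + 6)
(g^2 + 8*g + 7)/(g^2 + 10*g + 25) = (g^2 + 8*g + 7)/(g^2 + 10*g + 25)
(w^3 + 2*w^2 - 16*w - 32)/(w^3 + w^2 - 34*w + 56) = (w^2 + 6*w + 8)/(w^2 + 5*w - 14)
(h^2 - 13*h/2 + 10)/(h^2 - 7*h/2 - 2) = (2*h - 5)/(2*h + 1)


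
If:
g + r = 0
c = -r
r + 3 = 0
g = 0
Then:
No Solution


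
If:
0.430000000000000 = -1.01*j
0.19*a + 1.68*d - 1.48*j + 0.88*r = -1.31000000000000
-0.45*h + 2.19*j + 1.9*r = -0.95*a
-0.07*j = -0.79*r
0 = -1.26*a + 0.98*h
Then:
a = 2.70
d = -1.44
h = 3.48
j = -0.43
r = -0.04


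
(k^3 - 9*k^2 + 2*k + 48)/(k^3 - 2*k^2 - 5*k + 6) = (k - 8)/(k - 1)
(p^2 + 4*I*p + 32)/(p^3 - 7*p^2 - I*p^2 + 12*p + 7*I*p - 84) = (p + 8*I)/(p^2 + p*(-7 + 3*I) - 21*I)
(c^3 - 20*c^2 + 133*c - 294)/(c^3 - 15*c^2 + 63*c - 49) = (c - 6)/(c - 1)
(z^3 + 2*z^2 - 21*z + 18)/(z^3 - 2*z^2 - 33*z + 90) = (z - 1)/(z - 5)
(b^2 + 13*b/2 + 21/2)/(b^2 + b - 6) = (b + 7/2)/(b - 2)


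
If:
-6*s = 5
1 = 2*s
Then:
No Solution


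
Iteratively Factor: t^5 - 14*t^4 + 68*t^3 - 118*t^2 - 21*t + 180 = (t - 5)*(t^4 - 9*t^3 + 23*t^2 - 3*t - 36) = (t - 5)*(t - 3)*(t^3 - 6*t^2 + 5*t + 12) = (t - 5)*(t - 3)^2*(t^2 - 3*t - 4) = (t - 5)*(t - 4)*(t - 3)^2*(t + 1)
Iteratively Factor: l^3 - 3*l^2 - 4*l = (l)*(l^2 - 3*l - 4) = l*(l + 1)*(l - 4)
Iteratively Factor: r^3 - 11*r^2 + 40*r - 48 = (r - 4)*(r^2 - 7*r + 12) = (r - 4)*(r - 3)*(r - 4)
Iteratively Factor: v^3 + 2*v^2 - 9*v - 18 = (v + 3)*(v^2 - v - 6) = (v - 3)*(v + 3)*(v + 2)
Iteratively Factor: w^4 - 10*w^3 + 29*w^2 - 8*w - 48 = (w - 4)*(w^3 - 6*w^2 + 5*w + 12) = (w - 4)*(w - 3)*(w^2 - 3*w - 4) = (w - 4)*(w - 3)*(w + 1)*(w - 4)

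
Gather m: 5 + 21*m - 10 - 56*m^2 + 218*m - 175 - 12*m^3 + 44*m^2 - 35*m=-12*m^3 - 12*m^2 + 204*m - 180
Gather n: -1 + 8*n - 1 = 8*n - 2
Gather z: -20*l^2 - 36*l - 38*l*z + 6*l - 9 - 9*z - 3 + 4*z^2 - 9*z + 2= -20*l^2 - 30*l + 4*z^2 + z*(-38*l - 18) - 10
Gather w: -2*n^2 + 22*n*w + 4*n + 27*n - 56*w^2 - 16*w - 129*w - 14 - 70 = -2*n^2 + 31*n - 56*w^2 + w*(22*n - 145) - 84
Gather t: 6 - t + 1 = 7 - t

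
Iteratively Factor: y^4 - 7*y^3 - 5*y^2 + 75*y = (y + 3)*(y^3 - 10*y^2 + 25*y) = y*(y + 3)*(y^2 - 10*y + 25) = y*(y - 5)*(y + 3)*(y - 5)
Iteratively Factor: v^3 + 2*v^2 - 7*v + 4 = (v - 1)*(v^2 + 3*v - 4) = (v - 1)^2*(v + 4)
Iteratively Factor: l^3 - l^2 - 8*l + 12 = (l - 2)*(l^2 + l - 6) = (l - 2)^2*(l + 3)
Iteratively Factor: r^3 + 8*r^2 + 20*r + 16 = (r + 4)*(r^2 + 4*r + 4) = (r + 2)*(r + 4)*(r + 2)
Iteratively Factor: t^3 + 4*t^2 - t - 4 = (t + 1)*(t^2 + 3*t - 4) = (t - 1)*(t + 1)*(t + 4)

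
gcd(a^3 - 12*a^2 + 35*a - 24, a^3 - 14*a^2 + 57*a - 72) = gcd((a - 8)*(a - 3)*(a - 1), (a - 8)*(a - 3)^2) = a^2 - 11*a + 24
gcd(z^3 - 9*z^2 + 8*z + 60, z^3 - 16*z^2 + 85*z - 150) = z^2 - 11*z + 30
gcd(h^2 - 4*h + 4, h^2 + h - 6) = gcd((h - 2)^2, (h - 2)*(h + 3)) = h - 2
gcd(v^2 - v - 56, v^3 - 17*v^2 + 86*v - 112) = v - 8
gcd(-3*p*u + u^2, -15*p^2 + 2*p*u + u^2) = 3*p - u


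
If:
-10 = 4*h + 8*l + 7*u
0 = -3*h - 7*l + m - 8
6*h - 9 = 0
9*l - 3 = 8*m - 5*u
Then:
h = 3/2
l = -89/41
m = -221/82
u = 8/41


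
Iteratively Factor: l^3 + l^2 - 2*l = (l - 1)*(l^2 + 2*l) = l*(l - 1)*(l + 2)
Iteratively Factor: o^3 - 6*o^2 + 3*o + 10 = (o + 1)*(o^2 - 7*o + 10) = (o - 2)*(o + 1)*(o - 5)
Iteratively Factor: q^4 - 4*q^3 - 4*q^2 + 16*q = (q - 2)*(q^3 - 2*q^2 - 8*q) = q*(q - 2)*(q^2 - 2*q - 8) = q*(q - 2)*(q + 2)*(q - 4)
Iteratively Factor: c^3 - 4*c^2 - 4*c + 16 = (c - 4)*(c^2 - 4) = (c - 4)*(c - 2)*(c + 2)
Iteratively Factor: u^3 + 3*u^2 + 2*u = (u + 2)*(u^2 + u) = u*(u + 2)*(u + 1)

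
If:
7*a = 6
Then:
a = 6/7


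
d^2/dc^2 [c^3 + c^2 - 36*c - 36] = 6*c + 2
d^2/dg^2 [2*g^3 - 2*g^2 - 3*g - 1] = 12*g - 4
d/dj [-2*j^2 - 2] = -4*j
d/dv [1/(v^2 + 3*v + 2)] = (-2*v - 3)/(v^2 + 3*v + 2)^2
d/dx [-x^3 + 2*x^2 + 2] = x*(4 - 3*x)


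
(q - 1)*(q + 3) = q^2 + 2*q - 3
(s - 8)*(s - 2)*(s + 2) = s^3 - 8*s^2 - 4*s + 32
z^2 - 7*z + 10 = (z - 5)*(z - 2)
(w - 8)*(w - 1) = w^2 - 9*w + 8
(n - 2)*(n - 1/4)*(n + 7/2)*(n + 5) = n^4 + 25*n^3/4 - 9*n^2/8 - 281*n/8 + 35/4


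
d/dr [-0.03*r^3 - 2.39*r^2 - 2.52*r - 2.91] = -0.09*r^2 - 4.78*r - 2.52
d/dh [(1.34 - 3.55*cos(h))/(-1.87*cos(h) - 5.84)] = -23.2378*sin(h)/(1.87*cos(h) + 5.84)^2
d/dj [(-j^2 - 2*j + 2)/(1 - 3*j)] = (3*j^2 - 2*j + 4)/(9*j^2 - 6*j + 1)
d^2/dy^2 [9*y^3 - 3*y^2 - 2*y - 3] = 54*y - 6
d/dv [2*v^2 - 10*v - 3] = 4*v - 10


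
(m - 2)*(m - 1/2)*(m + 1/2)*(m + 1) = m^4 - m^3 - 9*m^2/4 + m/4 + 1/2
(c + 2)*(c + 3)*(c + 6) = c^3 + 11*c^2 + 36*c + 36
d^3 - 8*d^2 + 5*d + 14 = (d - 7)*(d - 2)*(d + 1)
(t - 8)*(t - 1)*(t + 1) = t^3 - 8*t^2 - t + 8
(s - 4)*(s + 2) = s^2 - 2*s - 8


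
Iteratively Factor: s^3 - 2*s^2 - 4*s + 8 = (s - 2)*(s^2 - 4) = (s - 2)*(s + 2)*(s - 2)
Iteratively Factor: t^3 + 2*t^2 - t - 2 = (t + 1)*(t^2 + t - 2) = (t - 1)*(t + 1)*(t + 2)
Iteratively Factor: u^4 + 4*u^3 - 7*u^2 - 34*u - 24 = (u - 3)*(u^3 + 7*u^2 + 14*u + 8) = (u - 3)*(u + 4)*(u^2 + 3*u + 2) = (u - 3)*(u + 2)*(u + 4)*(u + 1)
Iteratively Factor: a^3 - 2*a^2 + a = (a)*(a^2 - 2*a + 1) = a*(a - 1)*(a - 1)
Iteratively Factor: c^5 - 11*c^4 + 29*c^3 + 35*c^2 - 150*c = (c - 5)*(c^4 - 6*c^3 - c^2 + 30*c) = (c - 5)*(c + 2)*(c^3 - 8*c^2 + 15*c) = (c - 5)^2*(c + 2)*(c^2 - 3*c) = c*(c - 5)^2*(c + 2)*(c - 3)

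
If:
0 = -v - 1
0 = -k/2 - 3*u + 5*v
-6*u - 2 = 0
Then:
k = -8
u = -1/3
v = -1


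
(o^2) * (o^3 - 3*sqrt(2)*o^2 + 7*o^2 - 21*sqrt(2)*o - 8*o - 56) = o^5 - 3*sqrt(2)*o^4 + 7*o^4 - 21*sqrt(2)*o^3 - 8*o^3 - 56*o^2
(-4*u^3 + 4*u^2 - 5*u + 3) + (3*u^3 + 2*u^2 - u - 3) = -u^3 + 6*u^2 - 6*u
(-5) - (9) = -14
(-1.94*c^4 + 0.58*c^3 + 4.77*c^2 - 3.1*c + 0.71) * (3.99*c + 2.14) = -7.7406*c^5 - 1.8374*c^4 + 20.2735*c^3 - 2.1612*c^2 - 3.8011*c + 1.5194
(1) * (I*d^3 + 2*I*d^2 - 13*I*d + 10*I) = I*d^3 + 2*I*d^2 - 13*I*d + 10*I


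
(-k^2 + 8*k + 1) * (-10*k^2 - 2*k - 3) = 10*k^4 - 78*k^3 - 23*k^2 - 26*k - 3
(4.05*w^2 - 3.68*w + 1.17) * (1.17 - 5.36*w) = -21.708*w^3 + 24.4633*w^2 - 10.5768*w + 1.3689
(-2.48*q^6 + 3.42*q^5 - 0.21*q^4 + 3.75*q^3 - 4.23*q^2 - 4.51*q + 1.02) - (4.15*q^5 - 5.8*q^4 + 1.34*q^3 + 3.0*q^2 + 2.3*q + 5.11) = -2.48*q^6 - 0.73*q^5 + 5.59*q^4 + 2.41*q^3 - 7.23*q^2 - 6.81*q - 4.09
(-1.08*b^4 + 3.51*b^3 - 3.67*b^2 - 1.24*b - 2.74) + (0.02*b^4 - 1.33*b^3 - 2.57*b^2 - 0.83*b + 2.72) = -1.06*b^4 + 2.18*b^3 - 6.24*b^2 - 2.07*b - 0.02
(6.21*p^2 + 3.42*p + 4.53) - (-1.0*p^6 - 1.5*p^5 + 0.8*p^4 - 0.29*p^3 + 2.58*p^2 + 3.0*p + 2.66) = 1.0*p^6 + 1.5*p^5 - 0.8*p^4 + 0.29*p^3 + 3.63*p^2 + 0.42*p + 1.87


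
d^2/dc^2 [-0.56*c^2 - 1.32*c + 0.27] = -1.12000000000000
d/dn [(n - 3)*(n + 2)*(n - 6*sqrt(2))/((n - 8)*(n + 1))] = (n^4 - 14*n^3 - 11*n^2 + 36*sqrt(2)*n^2 + 16*n + 24*sqrt(2)*n + 48 + 204*sqrt(2))/(n^4 - 14*n^3 + 33*n^2 + 112*n + 64)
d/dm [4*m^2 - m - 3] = 8*m - 1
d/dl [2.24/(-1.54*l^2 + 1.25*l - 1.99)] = (6.8992*l - 2.8)/(1.54*l^2 - 1.25*l + 1.99)^2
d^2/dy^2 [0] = 0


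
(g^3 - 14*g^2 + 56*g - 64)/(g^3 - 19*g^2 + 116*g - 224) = (g - 2)/(g - 7)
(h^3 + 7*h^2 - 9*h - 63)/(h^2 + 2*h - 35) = (h^2 - 9)/(h - 5)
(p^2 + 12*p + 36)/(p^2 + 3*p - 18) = (p + 6)/(p - 3)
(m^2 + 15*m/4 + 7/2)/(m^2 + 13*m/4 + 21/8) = 2*(m + 2)/(2*m + 3)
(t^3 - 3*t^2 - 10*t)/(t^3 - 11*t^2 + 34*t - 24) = t*(t^2 - 3*t - 10)/(t^3 - 11*t^2 + 34*t - 24)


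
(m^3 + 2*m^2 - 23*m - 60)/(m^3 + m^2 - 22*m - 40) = (m + 3)/(m + 2)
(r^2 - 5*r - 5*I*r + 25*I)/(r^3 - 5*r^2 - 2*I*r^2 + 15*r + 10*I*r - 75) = 1/(r + 3*I)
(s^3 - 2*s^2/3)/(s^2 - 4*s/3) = s*(3*s - 2)/(3*s - 4)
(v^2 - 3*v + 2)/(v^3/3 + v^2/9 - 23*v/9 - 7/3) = 9*(v^2 - 3*v + 2)/(3*v^3 + v^2 - 23*v - 21)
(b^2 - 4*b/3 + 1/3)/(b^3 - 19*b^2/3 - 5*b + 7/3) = (b - 1)/(b^2 - 6*b - 7)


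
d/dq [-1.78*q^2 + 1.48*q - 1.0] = 1.48 - 3.56*q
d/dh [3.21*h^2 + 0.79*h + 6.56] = 6.42*h + 0.79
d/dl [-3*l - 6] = -3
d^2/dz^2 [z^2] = 2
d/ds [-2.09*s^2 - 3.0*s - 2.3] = -4.18*s - 3.0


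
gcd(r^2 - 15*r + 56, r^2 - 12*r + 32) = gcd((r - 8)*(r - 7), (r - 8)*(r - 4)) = r - 8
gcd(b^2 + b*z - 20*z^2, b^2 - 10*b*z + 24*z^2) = -b + 4*z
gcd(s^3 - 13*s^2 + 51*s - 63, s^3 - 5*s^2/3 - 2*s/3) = 1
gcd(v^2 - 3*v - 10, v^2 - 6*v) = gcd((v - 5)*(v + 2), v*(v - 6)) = 1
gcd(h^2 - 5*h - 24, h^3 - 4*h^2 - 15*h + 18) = h + 3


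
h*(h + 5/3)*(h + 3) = h^3 + 14*h^2/3 + 5*h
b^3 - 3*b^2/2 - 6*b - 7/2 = (b - 7/2)*(b + 1)^2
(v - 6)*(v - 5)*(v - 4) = v^3 - 15*v^2 + 74*v - 120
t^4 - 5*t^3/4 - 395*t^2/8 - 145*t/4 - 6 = (t - 8)*(t + 1/4)*(t + 1/2)*(t + 6)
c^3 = c^3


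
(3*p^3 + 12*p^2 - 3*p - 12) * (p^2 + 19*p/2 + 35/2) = 3*p^5 + 81*p^4/2 + 327*p^3/2 + 339*p^2/2 - 333*p/2 - 210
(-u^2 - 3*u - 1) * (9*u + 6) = -9*u^3 - 33*u^2 - 27*u - 6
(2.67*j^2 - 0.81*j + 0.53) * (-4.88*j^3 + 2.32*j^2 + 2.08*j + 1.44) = -13.0296*j^5 + 10.1472*j^4 + 1.088*j^3 + 3.3896*j^2 - 0.0640000000000001*j + 0.7632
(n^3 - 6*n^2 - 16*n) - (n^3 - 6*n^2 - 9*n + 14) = -7*n - 14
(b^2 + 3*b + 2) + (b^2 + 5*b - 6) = 2*b^2 + 8*b - 4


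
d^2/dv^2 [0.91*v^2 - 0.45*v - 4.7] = 1.82000000000000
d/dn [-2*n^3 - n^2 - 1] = 2*n*(-3*n - 1)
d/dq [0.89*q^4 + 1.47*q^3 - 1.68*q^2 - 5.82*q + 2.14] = 3.56*q^3 + 4.41*q^2 - 3.36*q - 5.82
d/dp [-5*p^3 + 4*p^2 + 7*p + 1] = -15*p^2 + 8*p + 7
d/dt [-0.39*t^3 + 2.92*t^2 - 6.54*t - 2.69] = -1.17*t^2 + 5.84*t - 6.54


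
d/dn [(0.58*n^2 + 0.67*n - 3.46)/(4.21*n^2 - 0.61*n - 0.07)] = (-3.1745*n^2 + 29.052*n - 2.1575)/(17.7241*n^4 - 5.1362*n^3 - 0.2173*n^2 + 0.0854*n + 0.0049)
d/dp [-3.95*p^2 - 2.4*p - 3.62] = -7.9*p - 2.4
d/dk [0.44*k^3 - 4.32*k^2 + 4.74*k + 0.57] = 1.32*k^2 - 8.64*k + 4.74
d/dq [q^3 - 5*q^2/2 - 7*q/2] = 3*q^2 - 5*q - 7/2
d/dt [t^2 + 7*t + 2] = 2*t + 7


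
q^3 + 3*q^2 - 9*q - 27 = (q - 3)*(q + 3)^2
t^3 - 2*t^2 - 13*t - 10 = (t - 5)*(t + 1)*(t + 2)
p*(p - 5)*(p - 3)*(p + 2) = p^4 - 6*p^3 - p^2 + 30*p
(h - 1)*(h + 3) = h^2 + 2*h - 3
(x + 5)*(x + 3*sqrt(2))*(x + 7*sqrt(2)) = x^3 + 5*x^2 + 10*sqrt(2)*x^2 + 42*x + 50*sqrt(2)*x + 210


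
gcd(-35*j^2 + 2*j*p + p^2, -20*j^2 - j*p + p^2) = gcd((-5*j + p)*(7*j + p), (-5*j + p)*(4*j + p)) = -5*j + p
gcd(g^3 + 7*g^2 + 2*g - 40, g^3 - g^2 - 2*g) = g - 2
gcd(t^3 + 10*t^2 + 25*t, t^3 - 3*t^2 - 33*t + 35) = t + 5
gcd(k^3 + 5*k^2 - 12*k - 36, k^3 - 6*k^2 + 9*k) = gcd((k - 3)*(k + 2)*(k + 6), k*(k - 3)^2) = k - 3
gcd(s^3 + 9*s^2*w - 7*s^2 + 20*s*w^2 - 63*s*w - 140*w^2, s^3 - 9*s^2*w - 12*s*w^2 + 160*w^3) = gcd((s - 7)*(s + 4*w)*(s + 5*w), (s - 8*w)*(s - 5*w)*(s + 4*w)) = s + 4*w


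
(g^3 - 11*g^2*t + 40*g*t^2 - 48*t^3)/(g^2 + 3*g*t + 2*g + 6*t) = (g^3 - 11*g^2*t + 40*g*t^2 - 48*t^3)/(g^2 + 3*g*t + 2*g + 6*t)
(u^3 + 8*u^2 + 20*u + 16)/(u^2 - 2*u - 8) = (u^2 + 6*u + 8)/(u - 4)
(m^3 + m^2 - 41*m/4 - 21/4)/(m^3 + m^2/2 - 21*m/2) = (m + 1/2)/m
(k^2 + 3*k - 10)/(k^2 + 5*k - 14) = (k + 5)/(k + 7)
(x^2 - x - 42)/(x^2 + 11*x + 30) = (x - 7)/(x + 5)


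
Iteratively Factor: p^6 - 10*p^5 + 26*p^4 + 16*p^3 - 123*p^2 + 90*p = (p - 3)*(p^5 - 7*p^4 + 5*p^3 + 31*p^2 - 30*p) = (p - 3)^2*(p^4 - 4*p^3 - 7*p^2 + 10*p) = p*(p - 3)^2*(p^3 - 4*p^2 - 7*p + 10) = p*(p - 3)^2*(p - 1)*(p^2 - 3*p - 10) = p*(p - 3)^2*(p - 1)*(p + 2)*(p - 5)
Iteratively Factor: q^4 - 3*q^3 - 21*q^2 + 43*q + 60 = (q + 4)*(q^3 - 7*q^2 + 7*q + 15) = (q + 1)*(q + 4)*(q^2 - 8*q + 15) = (q - 5)*(q + 1)*(q + 4)*(q - 3)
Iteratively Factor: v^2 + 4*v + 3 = (v + 3)*(v + 1)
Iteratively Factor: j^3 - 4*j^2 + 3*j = (j - 3)*(j^2 - j) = (j - 3)*(j - 1)*(j)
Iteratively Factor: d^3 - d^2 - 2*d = (d - 2)*(d^2 + d) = (d - 2)*(d + 1)*(d)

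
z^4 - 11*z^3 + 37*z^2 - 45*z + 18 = (z - 6)*(z - 3)*(z - 1)^2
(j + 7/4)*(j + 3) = j^2 + 19*j/4 + 21/4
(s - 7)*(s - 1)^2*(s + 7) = s^4 - 2*s^3 - 48*s^2 + 98*s - 49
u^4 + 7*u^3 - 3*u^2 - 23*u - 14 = (u - 2)*(u + 1)^2*(u + 7)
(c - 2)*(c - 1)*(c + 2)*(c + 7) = c^4 + 6*c^3 - 11*c^2 - 24*c + 28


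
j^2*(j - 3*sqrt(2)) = j^3 - 3*sqrt(2)*j^2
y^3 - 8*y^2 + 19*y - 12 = (y - 4)*(y - 3)*(y - 1)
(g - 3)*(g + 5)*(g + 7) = g^3 + 9*g^2 - g - 105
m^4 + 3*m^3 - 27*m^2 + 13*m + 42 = (m - 3)*(m - 2)*(m + 1)*(m + 7)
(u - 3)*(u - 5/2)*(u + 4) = u^3 - 3*u^2/2 - 29*u/2 + 30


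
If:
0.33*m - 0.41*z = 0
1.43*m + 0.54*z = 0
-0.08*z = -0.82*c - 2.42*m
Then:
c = 0.00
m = 0.00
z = 0.00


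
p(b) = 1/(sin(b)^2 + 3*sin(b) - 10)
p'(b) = (-2*sin(b)*cos(b) - 3*cos(b))/(sin(b)^2 + 3*sin(b) - 10)^2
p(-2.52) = -0.09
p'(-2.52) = 0.01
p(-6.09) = -0.11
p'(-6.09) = -0.04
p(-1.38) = -0.08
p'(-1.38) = -0.00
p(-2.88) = -0.09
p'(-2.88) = 0.02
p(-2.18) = -0.08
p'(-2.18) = 0.01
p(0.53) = -0.12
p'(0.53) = -0.05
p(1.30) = -0.16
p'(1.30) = -0.03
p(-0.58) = -0.09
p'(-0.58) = -0.01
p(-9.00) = -0.09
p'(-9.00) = 0.02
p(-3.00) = -0.10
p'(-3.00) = 0.02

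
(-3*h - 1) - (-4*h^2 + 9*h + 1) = 4*h^2 - 12*h - 2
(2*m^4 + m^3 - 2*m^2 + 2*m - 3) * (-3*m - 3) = -6*m^5 - 9*m^4 + 3*m^3 + 3*m + 9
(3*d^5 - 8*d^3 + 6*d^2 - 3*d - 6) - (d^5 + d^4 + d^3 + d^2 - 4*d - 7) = 2*d^5 - d^4 - 9*d^3 + 5*d^2 + d + 1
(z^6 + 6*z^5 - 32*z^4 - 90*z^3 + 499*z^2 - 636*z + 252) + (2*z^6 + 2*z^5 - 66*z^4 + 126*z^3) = 3*z^6 + 8*z^5 - 98*z^4 + 36*z^3 + 499*z^2 - 636*z + 252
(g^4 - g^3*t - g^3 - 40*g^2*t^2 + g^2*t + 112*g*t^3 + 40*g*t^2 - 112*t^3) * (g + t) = g^5 - g^4 - 41*g^3*t^2 + 72*g^2*t^3 + 41*g^2*t^2 + 112*g*t^4 - 72*g*t^3 - 112*t^4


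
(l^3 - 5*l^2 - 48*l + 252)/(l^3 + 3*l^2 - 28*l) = (l^2 - 12*l + 36)/(l*(l - 4))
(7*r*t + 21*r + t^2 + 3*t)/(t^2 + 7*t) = (7*r*t + 21*r + t^2 + 3*t)/(t*(t + 7))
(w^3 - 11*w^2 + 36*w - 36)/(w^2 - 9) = (w^2 - 8*w + 12)/(w + 3)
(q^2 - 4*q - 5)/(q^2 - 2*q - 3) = (q - 5)/(q - 3)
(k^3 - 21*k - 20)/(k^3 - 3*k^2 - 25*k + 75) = (k^2 + 5*k + 4)/(k^2 + 2*k - 15)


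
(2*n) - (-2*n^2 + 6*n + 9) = 2*n^2 - 4*n - 9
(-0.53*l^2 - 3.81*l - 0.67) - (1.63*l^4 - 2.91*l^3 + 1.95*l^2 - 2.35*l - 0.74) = -1.63*l^4 + 2.91*l^3 - 2.48*l^2 - 1.46*l + 0.07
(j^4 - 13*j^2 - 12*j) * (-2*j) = -2*j^5 + 26*j^3 + 24*j^2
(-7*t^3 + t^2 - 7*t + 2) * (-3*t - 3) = 21*t^4 + 18*t^3 + 18*t^2 + 15*t - 6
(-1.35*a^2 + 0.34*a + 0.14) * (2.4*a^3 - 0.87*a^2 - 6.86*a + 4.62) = -3.24*a^5 + 1.9905*a^4 + 9.3012*a^3 - 8.6912*a^2 + 0.6104*a + 0.6468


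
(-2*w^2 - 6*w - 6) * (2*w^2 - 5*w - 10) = -4*w^4 - 2*w^3 + 38*w^2 + 90*w + 60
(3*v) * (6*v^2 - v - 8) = 18*v^3 - 3*v^2 - 24*v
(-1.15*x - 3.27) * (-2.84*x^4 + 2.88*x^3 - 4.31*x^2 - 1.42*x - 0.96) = 3.266*x^5 + 5.9748*x^4 - 4.4611*x^3 + 15.7267*x^2 + 5.7474*x + 3.1392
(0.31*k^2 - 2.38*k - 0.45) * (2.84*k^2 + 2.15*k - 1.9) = 0.8804*k^4 - 6.0927*k^3 - 6.984*k^2 + 3.5545*k + 0.855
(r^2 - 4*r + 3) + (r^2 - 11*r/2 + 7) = 2*r^2 - 19*r/2 + 10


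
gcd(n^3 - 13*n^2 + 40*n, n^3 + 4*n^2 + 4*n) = n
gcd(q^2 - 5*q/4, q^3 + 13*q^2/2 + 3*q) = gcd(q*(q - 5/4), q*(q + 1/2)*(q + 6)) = q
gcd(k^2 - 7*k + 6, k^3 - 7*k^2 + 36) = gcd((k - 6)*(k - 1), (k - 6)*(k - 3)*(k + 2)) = k - 6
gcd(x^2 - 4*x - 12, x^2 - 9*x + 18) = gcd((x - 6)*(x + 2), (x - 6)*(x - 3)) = x - 6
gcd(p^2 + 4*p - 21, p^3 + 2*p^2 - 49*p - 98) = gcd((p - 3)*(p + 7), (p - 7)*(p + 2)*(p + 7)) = p + 7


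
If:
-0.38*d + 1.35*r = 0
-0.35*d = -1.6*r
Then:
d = 0.00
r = 0.00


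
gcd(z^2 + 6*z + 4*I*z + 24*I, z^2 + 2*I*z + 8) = z + 4*I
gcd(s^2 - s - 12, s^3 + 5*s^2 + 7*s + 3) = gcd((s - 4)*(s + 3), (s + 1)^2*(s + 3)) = s + 3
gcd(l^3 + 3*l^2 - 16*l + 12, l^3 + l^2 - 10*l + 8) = l^2 - 3*l + 2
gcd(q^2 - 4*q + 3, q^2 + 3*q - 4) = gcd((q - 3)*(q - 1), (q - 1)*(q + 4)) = q - 1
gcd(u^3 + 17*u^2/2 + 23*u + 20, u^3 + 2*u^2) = u + 2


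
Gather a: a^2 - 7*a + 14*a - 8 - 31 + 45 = a^2 + 7*a + 6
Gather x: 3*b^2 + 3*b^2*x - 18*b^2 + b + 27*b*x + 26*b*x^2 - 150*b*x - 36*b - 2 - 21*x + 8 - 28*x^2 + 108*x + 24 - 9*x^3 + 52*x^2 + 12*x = -15*b^2 - 35*b - 9*x^3 + x^2*(26*b + 24) + x*(3*b^2 - 123*b + 99) + 30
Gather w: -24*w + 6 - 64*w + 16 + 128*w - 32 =40*w - 10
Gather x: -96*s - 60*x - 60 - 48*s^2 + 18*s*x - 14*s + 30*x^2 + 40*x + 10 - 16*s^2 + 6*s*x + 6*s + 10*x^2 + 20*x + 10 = -64*s^2 + 24*s*x - 104*s + 40*x^2 - 40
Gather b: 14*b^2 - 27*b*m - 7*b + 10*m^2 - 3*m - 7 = 14*b^2 + b*(-27*m - 7) + 10*m^2 - 3*m - 7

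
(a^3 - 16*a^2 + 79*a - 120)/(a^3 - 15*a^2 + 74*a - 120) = (a^2 - 11*a + 24)/(a^2 - 10*a + 24)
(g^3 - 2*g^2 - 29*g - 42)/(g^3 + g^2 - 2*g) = (g^2 - 4*g - 21)/(g*(g - 1))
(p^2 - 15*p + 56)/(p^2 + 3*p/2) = 2*(p^2 - 15*p + 56)/(p*(2*p + 3))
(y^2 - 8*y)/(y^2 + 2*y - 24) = y*(y - 8)/(y^2 + 2*y - 24)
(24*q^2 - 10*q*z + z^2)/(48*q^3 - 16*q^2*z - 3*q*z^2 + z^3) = (-6*q + z)/(-12*q^2 + q*z + z^2)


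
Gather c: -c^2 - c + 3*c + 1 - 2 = -c^2 + 2*c - 1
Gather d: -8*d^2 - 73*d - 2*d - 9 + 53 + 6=-8*d^2 - 75*d + 50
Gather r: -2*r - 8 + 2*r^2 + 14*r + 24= 2*r^2 + 12*r + 16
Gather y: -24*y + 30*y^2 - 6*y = 30*y^2 - 30*y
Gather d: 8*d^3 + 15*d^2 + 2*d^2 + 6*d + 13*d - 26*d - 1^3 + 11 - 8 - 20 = 8*d^3 + 17*d^2 - 7*d - 18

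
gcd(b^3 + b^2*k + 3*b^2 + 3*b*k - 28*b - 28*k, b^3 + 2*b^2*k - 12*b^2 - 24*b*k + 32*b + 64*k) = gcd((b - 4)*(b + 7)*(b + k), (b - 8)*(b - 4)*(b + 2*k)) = b - 4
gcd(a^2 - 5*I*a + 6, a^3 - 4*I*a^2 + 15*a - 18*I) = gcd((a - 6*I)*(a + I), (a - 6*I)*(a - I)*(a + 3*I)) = a - 6*I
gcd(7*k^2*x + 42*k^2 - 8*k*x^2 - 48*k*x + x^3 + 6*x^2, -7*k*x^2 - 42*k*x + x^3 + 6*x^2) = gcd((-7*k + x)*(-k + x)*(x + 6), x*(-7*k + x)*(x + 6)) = -7*k*x - 42*k + x^2 + 6*x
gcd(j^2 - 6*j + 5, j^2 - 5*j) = j - 5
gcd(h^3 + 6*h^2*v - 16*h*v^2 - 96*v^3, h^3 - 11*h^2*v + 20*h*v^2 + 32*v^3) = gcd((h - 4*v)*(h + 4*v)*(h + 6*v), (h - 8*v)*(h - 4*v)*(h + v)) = -h + 4*v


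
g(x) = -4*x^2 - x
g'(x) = -8*x - 1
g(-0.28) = -0.03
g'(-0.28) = 1.24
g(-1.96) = -13.41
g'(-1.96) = 14.68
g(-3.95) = -58.46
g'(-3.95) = 30.60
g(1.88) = -16.02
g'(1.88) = -16.04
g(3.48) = -51.92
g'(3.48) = -28.84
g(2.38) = -25.04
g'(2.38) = -20.04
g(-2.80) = -28.56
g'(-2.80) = 21.40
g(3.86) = -63.46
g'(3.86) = -31.88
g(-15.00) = -885.00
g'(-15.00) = 119.00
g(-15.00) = -885.00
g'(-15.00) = 119.00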